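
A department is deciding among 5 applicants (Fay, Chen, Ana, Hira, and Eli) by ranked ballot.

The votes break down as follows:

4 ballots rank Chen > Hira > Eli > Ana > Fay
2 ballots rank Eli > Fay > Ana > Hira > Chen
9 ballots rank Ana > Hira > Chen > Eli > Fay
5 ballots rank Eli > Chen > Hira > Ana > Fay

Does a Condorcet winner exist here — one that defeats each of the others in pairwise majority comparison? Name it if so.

Head-to-head results (20 voters total):
Fay vs Chen: Chen wins 18–2.
Fay vs Ana: Ana wins 18–2.
Fay vs Hira: Hira wins 18–2.
Fay vs Eli: Eli wins 20–0.
Chen vs Ana: Ana wins 11–9.
Chen vs Hira: Hira wins 11–9.
Chen vs Eli: Chen wins 13–7.
Ana vs Hira: Ana wins 11–9.
Ana vs Eli: Eli wins 11–9.
Hira vs Eli: Hira wins 13–7.
No candidate beats all others: Chen beats Eli beats Ana beats Chen, a majority cycle.

None — there is no Condorcet winner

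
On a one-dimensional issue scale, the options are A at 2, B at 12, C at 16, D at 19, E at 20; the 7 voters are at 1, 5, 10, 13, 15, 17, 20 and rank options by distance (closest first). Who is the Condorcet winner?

B

With single-peaked preferences on a line, the Condorcet winner is the candidate closest to the median voter.
The median voter (position 13) is closest to B at 12.
Check: B vs E — voters closer to B: 5 of 7.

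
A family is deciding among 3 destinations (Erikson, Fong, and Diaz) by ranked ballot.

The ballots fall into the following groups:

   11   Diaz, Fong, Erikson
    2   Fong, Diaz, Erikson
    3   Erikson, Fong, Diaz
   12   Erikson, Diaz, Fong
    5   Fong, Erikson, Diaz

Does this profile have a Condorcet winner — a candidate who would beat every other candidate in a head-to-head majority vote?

No

Head-to-head results (33 voters total):
Erikson vs Fong: Fong wins 18–15.
Erikson vs Diaz: Erikson wins 20–13.
Fong vs Diaz: Diaz wins 23–10.
No candidate beats all others: Erikson beats Diaz beats Fong beats Erikson, a majority cycle.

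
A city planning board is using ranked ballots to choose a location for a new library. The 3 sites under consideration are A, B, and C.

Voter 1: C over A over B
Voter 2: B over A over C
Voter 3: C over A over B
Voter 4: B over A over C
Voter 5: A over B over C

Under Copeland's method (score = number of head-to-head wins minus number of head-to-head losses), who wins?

Pairwise results:
  A vs B: A wins 3–2.
  A vs C: A wins 3–2.
  B vs C: B wins 3–2.
Copeland scores (wins − losses):
  A: 2 − 0 = 2
  B: 1 − 1 = 0
  C: 0 − 2 = -2
A has the best Copeland score.

A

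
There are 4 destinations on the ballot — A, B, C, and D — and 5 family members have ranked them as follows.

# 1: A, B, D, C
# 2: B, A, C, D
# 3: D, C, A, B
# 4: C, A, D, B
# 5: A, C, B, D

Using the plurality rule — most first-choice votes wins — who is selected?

First-place vote totals:
  A: 2
  B: 1
  C: 1
  D: 1
A has the most first-place votes.

A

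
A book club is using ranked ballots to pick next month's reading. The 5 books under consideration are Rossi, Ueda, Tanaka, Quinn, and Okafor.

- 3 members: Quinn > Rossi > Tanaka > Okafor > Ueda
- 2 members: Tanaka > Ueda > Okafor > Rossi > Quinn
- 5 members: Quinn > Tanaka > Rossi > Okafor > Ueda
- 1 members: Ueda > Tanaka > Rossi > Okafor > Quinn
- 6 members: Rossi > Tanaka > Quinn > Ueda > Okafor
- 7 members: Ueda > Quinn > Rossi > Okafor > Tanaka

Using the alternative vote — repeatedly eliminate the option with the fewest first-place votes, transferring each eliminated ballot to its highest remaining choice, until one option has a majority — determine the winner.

Round 1: Ueda 8, Quinn 8, Rossi 6, Tanaka 2, Okafor 0. Okafor has the fewest and is eliminated.
Round 2: Ueda 8, Quinn 8, Rossi 6, Tanaka 2. Tanaka has the fewest and is eliminated.
Round 3: Ueda 10, Quinn 8, Rossi 6. Rossi has the fewest and is eliminated.
Round 4: Quinn 14, Ueda 10. Quinn has a majority.

Quinn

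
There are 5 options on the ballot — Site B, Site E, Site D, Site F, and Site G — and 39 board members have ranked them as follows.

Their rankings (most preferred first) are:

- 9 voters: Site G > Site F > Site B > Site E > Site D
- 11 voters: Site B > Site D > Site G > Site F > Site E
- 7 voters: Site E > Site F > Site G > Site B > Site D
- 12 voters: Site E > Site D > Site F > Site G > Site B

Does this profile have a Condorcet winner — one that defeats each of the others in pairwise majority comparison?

Head-to-head results (39 voters total):
Site B vs Site E: Site B wins 20–19.
Site B vs Site D: Site B wins 27–12.
Site B vs Site F: Site F wins 28–11.
Site B vs Site G: Site G wins 28–11.
Site E vs Site D: Site E wins 28–11.
Site E vs Site F: Site F wins 20–19.
Site E vs Site G: Site G wins 20–19.
Site D vs Site F: Site D wins 23–16.
Site D vs Site G: Site D wins 23–16.
Site F vs Site G: Site G wins 20–19.
No candidate beats all others: Site B beats Site D beats Site F beats Site B, a majority cycle.

No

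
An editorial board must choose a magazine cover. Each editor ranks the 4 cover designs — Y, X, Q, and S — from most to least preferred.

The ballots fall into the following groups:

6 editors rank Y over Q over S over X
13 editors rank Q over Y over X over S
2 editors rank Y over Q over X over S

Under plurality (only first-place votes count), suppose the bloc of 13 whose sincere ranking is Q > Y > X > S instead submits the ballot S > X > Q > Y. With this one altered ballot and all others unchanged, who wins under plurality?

S

First-place totals with the altered ballot: Y 8, X 0, Q 0, S 13.
The switch changes the winner from Q to S.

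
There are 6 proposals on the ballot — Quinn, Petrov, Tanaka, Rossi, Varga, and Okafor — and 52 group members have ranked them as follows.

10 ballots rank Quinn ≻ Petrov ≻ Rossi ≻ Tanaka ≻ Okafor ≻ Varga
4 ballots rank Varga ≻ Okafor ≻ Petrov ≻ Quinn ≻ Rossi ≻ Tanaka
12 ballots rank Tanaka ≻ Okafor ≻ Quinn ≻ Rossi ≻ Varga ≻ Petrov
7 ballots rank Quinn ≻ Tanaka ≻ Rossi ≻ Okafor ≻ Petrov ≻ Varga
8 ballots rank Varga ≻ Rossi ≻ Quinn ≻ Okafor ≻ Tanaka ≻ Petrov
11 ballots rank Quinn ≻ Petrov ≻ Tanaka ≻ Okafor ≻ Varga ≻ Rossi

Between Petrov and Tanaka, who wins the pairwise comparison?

Ballots ranking Petrov above Tanaka: 10+4+11 = 25.
Ballots ranking Tanaka above Petrov: 12+7+8 = 27.
Tanaka wins the head-to-head, 27–25.

Tanaka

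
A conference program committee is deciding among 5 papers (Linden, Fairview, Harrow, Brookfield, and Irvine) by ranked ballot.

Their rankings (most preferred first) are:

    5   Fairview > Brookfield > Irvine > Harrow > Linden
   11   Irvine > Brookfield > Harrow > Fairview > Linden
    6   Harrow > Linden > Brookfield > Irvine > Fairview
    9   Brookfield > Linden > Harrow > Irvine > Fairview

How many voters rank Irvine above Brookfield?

Ballots ranking Irvine above Brookfield: 11.
Ballots ranking Brookfield above Irvine: 5+6+9 = 20.
So 11 of 31 voters prefer Irvine to Brookfield.

11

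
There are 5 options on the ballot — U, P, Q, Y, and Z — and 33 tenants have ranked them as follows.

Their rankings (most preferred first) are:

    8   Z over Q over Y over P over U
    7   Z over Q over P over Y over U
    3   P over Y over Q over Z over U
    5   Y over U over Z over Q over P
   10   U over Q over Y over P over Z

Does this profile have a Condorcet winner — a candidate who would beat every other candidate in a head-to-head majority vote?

No

Head-to-head results (33 voters total):
U vs P: P wins 18–15.
U vs Q: Q wins 18–15.
U vs Y: Y wins 23–10.
U vs Z: Z wins 18–15.
P vs Q: Q wins 30–3.
P vs Y: Y wins 23–10.
P vs Z: Z wins 20–13.
Q vs Y: Q wins 25–8.
Q vs Z: Z wins 20–13.
Y vs Z: Y wins 18–15.
No candidate beats all others: Q beats Y beats Z beats Q, a majority cycle.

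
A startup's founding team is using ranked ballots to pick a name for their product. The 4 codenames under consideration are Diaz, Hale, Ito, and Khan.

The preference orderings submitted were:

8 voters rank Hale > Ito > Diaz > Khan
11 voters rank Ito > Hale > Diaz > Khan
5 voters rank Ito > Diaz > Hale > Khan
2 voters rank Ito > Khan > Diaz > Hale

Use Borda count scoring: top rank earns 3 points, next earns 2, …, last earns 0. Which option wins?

Ito

Borda scores:
  Diaz: 8·1 + 11·1 + 5·2 + 2·1 = 31
  Hale: 8·3 + 11·2 + 5·1 + 2·0 = 51
  Ito: 8·2 + 11·3 + 5·3 + 2·3 = 70
  Khan: 8·0 + 11·0 + 5·0 + 2·2 = 4
Ito has the highest total.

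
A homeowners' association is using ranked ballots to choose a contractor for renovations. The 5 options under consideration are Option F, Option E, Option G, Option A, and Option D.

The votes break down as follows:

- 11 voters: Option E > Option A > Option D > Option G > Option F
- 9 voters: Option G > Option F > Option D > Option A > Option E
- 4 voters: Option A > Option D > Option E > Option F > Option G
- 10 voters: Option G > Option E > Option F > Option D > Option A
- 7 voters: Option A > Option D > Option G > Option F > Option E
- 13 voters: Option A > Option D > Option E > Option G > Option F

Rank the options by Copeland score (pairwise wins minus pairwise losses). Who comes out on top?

Pairwise results:
  Option F vs Option E: Option E wins 38–16.
  Option F vs Option G: Option G wins 50–4.
  Option F vs Option A: Option A wins 35–19.
  Option F vs Option D: Option D wins 35–19.
  Option E vs Option G: Option E wins 28–26.
  Option E vs Option A: Option A wins 33–21.
  Option E vs Option D: Option D wins 33–21.
  Option G vs Option A: Option A wins 35–19.
  Option G vs Option D: Option D wins 35–19.
  Option A vs Option D: Option A wins 35–19.
Copeland scores (wins − losses):
  Option F: 0 − 4 = -4
  Option E: 2 − 2 = 0
  Option G: 1 − 3 = -2
  Option A: 4 − 0 = 4
  Option D: 3 − 1 = 2
Option A has the best Copeland score.

Option A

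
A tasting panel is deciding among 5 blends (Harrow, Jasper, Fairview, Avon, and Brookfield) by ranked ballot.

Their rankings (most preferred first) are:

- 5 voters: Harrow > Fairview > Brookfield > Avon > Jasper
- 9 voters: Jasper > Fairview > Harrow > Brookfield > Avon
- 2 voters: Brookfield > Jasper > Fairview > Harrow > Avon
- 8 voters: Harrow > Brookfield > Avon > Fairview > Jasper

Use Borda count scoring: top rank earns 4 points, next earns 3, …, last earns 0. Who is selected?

Borda scores:
  Harrow: 5·4 + 9·2 + 2·1 + 8·4 = 72
  Jasper: 5·0 + 9·4 + 2·3 + 8·0 = 42
  Fairview: 5·3 + 9·3 + 2·2 + 8·1 = 54
  Avon: 5·1 + 9·0 + 2·0 + 8·2 = 21
  Brookfield: 5·2 + 9·1 + 2·4 + 8·3 = 51
Harrow has the highest total.

Harrow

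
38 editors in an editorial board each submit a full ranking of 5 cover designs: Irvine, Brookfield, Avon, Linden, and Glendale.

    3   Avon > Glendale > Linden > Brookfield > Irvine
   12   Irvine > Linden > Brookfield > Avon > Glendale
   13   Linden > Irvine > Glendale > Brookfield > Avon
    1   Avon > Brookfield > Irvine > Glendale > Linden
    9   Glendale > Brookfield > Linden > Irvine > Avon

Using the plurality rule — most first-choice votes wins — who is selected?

Linden

First-place vote totals:
  Irvine: 12
  Brookfield: 0
  Avon: 4
  Linden: 13
  Glendale: 9
Linden has the most first-place votes.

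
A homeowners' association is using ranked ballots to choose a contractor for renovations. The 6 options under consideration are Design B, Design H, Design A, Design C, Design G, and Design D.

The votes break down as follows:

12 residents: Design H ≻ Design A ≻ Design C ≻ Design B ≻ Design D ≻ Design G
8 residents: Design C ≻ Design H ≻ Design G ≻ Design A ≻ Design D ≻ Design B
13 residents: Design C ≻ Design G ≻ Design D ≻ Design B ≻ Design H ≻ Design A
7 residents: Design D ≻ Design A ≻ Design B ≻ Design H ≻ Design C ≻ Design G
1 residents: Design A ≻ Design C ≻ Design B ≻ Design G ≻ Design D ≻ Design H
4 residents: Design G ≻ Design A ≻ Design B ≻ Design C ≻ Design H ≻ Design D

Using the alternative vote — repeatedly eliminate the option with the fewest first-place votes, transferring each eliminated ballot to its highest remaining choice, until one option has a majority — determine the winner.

Design C

Round 1: Design C 21, Design H 12, Design D 7, Design G 4, Design A 1, Design B 0. Design B has the fewest and is eliminated.
Round 2: Design C 21, Design H 12, Design D 7, Design G 4, Design A 1. Design A has the fewest and is eliminated.
Round 3: Design C 22, Design H 12, Design D 7, Design G 4. Design G has the fewest and is eliminated.
Round 4: Design C 26, Design H 12, Design D 7. Design C has a majority.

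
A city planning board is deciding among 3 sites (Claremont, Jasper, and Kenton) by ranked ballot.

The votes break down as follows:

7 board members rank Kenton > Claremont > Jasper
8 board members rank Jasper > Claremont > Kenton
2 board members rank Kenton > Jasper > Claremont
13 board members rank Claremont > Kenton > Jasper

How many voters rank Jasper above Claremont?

Ballots ranking Jasper above Claremont: 8+2 = 10.
Ballots ranking Claremont above Jasper: 7+13 = 20.
So 10 of 30 voters prefer Jasper to Claremont.

10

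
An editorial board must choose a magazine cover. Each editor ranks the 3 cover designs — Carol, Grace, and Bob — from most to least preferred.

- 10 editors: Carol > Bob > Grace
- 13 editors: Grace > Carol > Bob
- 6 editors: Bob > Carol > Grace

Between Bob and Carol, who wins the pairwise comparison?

Carol

Ballots ranking Bob above Carol: 6.
Ballots ranking Carol above Bob: 10+13 = 23.
Carol wins the head-to-head, 23–6.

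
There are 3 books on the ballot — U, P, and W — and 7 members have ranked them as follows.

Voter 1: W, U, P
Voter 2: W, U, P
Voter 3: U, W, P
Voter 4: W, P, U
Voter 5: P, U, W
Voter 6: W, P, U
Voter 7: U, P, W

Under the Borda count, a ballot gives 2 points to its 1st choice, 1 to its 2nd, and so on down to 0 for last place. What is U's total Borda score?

7

Borda scores:
  U: 1 + 1 + 2 + 0 + 1 + 0 + 2 = 7
  P: 0 + 0 + 0 + 1 + 2 + 1 + 1 = 5
  W: 2 + 2 + 1 + 2 + 0 + 2 + 0 = 9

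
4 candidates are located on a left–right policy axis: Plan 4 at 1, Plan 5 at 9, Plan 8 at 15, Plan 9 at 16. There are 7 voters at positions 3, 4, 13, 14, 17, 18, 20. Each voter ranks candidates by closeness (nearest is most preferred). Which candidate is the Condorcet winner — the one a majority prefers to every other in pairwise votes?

With single-peaked preferences on a line, the Condorcet winner is the candidate closest to the median voter.
The median voter (position 14) is closest to Plan 8 at 15.
Check: Plan 8 vs Plan 9 — voters closer to Plan 8: 4 of 7.

Plan 8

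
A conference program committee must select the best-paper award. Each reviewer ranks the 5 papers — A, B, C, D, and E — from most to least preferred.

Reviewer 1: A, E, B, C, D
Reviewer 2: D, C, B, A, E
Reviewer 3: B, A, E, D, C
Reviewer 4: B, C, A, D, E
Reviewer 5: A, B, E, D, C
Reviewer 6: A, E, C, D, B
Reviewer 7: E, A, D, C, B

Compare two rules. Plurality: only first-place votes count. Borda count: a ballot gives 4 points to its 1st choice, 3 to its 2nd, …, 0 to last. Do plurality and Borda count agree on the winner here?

Plurality first-place counts: A 3, B 2, C 0, D 1, E 1 → A.
Borda totals: A 21, B 15, C 10, D 10, E 14 → A.
The two rules agree on A.

Yes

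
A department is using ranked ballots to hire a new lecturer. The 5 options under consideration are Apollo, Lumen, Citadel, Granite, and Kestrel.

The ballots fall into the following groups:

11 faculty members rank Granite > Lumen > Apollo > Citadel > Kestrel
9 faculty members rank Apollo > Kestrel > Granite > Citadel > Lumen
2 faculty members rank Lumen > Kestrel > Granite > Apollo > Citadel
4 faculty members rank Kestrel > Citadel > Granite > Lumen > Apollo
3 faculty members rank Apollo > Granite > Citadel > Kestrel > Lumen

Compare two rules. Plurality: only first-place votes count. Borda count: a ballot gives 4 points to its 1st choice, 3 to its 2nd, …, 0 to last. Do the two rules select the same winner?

Plurality first-place counts: Apollo 12, Lumen 2, Citadel 0, Granite 11, Kestrel 4 → Apollo.
Borda totals: Apollo 72, Lumen 45, Citadel 38, Granite 83, Kestrel 52 → Granite.
The two rules disagree: plurality picks Apollo, Borda picks Granite.

No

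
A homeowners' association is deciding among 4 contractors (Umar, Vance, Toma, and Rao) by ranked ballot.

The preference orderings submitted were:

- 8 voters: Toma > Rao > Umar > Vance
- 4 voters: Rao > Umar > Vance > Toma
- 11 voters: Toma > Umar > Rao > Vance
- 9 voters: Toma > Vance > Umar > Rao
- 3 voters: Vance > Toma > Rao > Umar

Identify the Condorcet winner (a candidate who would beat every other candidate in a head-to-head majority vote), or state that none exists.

Head-to-head results (35 voters total):
Umar vs Vance: Umar wins 23–12.
Umar vs Toma: Toma wins 31–4.
Umar vs Rao: Umar wins 20–15.
Vance vs Toma: Toma wins 28–7.
Vance vs Rao: Rao wins 23–12.
Toma vs Rao: Toma wins 31–4.
Toma beats each rival — Umar (31–4), Vance (28–7), Rao (31–4) — so Toma is the Condorcet winner.

Toma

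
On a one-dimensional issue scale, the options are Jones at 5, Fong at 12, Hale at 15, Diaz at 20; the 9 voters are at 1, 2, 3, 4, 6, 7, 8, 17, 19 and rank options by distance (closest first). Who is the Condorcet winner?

Jones

With single-peaked preferences on a line, the Condorcet winner is the candidate closest to the median voter.
The median voter (position 6) is closest to Jones at 5.
Check: Jones vs Diaz — voters closer to Jones: 7 of 9.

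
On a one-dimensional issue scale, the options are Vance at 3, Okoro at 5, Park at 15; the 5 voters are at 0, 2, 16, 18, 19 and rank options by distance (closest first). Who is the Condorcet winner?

With single-peaked preferences on a line, the Condorcet winner is the candidate closest to the median voter.
The median voter (position 16) is closest to Park at 15.
Check: Park vs Okoro — voters closer to Park: 3 of 5.

Park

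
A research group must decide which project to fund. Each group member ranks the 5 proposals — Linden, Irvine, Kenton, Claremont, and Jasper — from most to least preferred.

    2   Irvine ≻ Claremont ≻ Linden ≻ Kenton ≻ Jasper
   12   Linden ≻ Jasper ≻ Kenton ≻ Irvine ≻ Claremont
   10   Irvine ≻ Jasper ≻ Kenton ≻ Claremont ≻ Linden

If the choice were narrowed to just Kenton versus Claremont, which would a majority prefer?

Ballots ranking Kenton above Claremont: 12+10 = 22.
Ballots ranking Claremont above Kenton: 2.
Kenton wins the head-to-head, 22–2.

Kenton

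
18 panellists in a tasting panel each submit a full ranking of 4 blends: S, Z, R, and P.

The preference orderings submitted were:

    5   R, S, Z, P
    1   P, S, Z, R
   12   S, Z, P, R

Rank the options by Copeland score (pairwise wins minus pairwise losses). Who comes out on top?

S

Pairwise results:
  S vs Z: S wins 18–0.
  S vs R: S wins 13–5.
  S vs P: S wins 17–1.
  Z vs R: Z wins 13–5.
  Z vs P: Z wins 17–1.
  R vs P: P wins 13–5.
Copeland scores (wins − losses):
  S: 3 − 0 = 3
  Z: 2 − 1 = 1
  R: 0 − 3 = -3
  P: 1 − 2 = -1
S has the best Copeland score.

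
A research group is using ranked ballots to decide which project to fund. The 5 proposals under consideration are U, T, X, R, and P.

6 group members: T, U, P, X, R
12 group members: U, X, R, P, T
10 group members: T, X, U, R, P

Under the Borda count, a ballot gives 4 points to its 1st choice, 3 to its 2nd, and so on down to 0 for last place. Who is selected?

Borda scores:
  U: 6·3 + 12·4 + 10·2 = 86
  T: 6·4 + 12·0 + 10·4 = 64
  X: 6·1 + 12·3 + 10·3 = 72
  R: 6·0 + 12·2 + 10·1 = 34
  P: 6·2 + 12·1 + 10·0 = 24
U has the highest total.

U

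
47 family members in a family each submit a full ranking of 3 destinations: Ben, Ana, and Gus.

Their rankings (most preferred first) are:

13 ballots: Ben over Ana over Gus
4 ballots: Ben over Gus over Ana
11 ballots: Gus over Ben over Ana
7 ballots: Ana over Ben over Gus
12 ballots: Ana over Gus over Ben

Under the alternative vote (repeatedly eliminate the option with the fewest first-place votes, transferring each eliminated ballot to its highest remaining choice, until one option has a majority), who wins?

Ben

Round 1: Ana 19, Ben 17, Gus 11. Gus has the fewest and is eliminated.
Round 2: Ben 28, Ana 19. Ben has a majority.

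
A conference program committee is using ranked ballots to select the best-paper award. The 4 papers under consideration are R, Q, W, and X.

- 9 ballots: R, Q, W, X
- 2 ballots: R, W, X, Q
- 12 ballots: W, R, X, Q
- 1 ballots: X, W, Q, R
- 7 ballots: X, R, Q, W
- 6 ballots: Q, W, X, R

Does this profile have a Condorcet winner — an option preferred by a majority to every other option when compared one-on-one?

Head-to-head results (37 voters total):
R vs Q: R wins 30–7.
R vs W: W wins 19–18.
R vs X: R wins 23–14.
Q vs W: Q wins 22–15.
Q vs X: X wins 22–15.
W vs X: W wins 29–8.
No candidate beats all others: R beats Q beats W beats R, a majority cycle.

No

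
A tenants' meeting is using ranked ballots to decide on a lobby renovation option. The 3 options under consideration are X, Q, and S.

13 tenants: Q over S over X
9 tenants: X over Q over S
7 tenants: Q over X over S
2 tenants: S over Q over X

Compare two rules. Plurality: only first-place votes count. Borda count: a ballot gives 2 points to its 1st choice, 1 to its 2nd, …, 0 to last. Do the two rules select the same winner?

Plurality first-place counts: X 9, Q 20, S 2 → Q.
Borda totals: X 25, Q 51, S 17 → Q.
The two rules agree on Q.

Yes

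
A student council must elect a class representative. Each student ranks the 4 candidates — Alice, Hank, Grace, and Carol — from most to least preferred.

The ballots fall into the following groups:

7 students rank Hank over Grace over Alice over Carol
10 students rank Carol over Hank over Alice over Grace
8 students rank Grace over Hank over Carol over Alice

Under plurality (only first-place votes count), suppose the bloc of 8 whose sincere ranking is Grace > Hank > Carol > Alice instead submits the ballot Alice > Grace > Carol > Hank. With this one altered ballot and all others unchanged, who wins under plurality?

First-place totals with the altered ballot: Alice 8, Hank 7, Grace 0, Carol 10.
The winner is unchanged: still Carol.

Carol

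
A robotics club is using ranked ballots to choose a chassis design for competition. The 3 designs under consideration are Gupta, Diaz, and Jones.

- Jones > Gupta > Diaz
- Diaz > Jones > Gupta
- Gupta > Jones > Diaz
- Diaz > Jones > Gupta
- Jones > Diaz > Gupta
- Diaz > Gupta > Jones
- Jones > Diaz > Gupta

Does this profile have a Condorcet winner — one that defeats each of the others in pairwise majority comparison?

Head-to-head results (7 voters total):
Gupta vs Diaz: Diaz wins 5–2.
Gupta vs Jones: Jones wins 5–2.
Diaz vs Jones: Jones wins 4–3.
Jones beats each rival — Gupta (5–2), Diaz (4–3) — so Jones is the Condorcet winner.

Yes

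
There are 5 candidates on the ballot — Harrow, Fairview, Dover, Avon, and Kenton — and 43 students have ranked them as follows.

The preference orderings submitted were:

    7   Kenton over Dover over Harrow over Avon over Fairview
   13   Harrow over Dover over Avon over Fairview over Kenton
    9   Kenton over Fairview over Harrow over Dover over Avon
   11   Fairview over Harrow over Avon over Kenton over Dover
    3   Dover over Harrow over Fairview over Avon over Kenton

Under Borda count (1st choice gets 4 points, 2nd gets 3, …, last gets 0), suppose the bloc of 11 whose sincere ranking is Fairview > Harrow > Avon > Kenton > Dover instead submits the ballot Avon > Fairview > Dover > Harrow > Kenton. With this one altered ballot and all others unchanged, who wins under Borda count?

Borda totals with the altered ballot: Harrow 104, Fairview 79, Dover 103, Avon 80, Kenton 64.
The winner is unchanged: still Harrow.

Harrow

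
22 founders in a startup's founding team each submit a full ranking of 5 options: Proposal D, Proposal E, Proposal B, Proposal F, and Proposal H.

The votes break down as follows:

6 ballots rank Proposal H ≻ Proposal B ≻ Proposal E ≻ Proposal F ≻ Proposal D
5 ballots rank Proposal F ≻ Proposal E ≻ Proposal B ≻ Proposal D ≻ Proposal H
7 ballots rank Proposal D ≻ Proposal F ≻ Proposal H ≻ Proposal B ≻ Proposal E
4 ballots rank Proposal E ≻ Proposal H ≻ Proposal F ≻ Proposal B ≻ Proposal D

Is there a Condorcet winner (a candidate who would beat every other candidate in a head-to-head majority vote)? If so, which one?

Head-to-head results (22 voters total):
Proposal D vs Proposal E: Proposal E wins 15–7.
Proposal D vs Proposal B: Proposal B wins 15–7.
Proposal D vs Proposal F: Proposal F wins 15–7.
Proposal D vs Proposal H: Proposal D wins 12–10.
Proposal E vs Proposal B: Proposal B wins 13–9.
Proposal E vs Proposal F: Proposal F wins 12–10.
Proposal E vs Proposal H: Proposal H wins 13–9.
Proposal B vs Proposal F: Proposal F wins 16–6.
Proposal B vs Proposal H: Proposal H wins 17–5.
Proposal F vs Proposal H: Proposal F wins 12–10.
Proposal F beats each rival — Proposal D (15–7), Proposal E (12–10), Proposal B (16–6), Proposal H (12–10) — so Proposal F is the Condorcet winner.

Proposal F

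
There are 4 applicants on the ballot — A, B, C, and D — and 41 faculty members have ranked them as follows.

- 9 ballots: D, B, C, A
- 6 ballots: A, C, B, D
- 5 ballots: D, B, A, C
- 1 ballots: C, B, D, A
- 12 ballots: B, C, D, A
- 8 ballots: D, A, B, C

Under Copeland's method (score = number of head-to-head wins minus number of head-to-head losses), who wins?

Pairwise results:
  A vs B: B wins 27–14.
  A vs C: C wins 22–19.
  A vs D: D wins 35–6.
  B vs C: B wins 34–7.
  B vs D: D wins 22–19.
  C vs D: D wins 22–19.
Copeland scores (wins − losses):
  A: 0 − 3 = -3
  B: 2 − 1 = 1
  C: 1 − 2 = -1
  D: 3 − 0 = 3
D has the best Copeland score.

D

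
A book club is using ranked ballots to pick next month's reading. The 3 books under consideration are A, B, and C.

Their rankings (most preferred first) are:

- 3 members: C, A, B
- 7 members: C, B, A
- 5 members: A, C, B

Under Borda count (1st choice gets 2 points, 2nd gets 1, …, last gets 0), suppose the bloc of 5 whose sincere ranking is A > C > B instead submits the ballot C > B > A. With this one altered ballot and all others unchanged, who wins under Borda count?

Borda totals with the altered ballot: A 3, B 12, C 30.
The winner is unchanged: still C.

C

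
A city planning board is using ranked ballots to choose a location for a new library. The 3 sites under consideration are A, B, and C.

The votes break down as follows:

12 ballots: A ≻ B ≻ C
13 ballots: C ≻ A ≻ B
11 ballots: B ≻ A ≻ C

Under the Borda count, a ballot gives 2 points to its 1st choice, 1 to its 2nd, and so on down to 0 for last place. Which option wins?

Borda scores:
  A: 12·2 + 13·1 + 11·1 = 48
  B: 12·1 + 13·0 + 11·2 = 34
  C: 12·0 + 13·2 + 11·0 = 26
A has the highest total.

A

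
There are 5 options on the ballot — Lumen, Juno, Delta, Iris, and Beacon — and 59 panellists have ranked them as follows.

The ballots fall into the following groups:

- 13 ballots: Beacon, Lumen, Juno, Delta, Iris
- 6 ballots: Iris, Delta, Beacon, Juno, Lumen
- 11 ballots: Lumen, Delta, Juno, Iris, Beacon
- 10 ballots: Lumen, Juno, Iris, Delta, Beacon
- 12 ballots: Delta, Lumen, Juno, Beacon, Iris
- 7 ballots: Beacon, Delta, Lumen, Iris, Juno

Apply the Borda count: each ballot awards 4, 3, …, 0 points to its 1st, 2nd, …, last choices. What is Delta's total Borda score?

Borda scores:
  Lumen: 13·3 + 6·0 + 11·4 + 10·4 + 12·3 + 7·2 = 173
  Juno: 13·2 + 6·1 + 11·2 + 10·3 + 12·2 + 7·0 = 108
  Delta: 13·1 + 6·3 + 11·3 + 10·1 + 12·4 + 7·3 = 143
  Iris: 13·0 + 6·4 + 11·1 + 10·2 + 12·0 + 7·1 = 62
  Beacon: 13·4 + 6·2 + 11·0 + 10·0 + 12·1 + 7·4 = 104

143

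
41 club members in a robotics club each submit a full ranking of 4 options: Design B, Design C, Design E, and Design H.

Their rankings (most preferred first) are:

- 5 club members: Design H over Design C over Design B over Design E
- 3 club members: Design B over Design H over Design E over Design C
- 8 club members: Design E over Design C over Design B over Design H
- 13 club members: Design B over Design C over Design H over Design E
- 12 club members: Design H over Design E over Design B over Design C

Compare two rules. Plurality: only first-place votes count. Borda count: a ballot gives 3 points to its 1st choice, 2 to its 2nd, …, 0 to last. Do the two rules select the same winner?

No

Plurality first-place counts: Design B 16, Design C 0, Design E 8, Design H 17 → Design H.
Borda totals: Design B 73, Design C 52, Design E 51, Design H 70 → Design B.
The two rules disagree: plurality picks Design H, Borda picks Design B.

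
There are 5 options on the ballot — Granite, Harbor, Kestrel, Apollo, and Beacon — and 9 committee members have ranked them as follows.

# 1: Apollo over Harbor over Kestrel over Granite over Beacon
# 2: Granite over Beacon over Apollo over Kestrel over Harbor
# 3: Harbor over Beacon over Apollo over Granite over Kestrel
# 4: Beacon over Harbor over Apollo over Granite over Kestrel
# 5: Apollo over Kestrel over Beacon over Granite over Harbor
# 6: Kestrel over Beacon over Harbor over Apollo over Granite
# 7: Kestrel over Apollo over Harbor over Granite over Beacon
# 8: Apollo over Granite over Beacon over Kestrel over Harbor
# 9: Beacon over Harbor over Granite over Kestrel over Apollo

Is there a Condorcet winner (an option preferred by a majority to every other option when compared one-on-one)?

Yes

Head-to-head results (9 voters total):
Granite vs Harbor: Harbor wins 6–3.
Granite vs Kestrel: Granite wins 5–4.
Granite vs Apollo: Apollo wins 7–2.
Granite vs Beacon: Beacon wins 5–4.
Harbor vs Kestrel: Kestrel wins 5–4.
Harbor vs Apollo: Apollo wins 5–4.
Harbor vs Beacon: Beacon wins 6–3.
Kestrel vs Apollo: Apollo wins 6–3.
Kestrel vs Beacon: Beacon wins 5–4.
Apollo vs Beacon: Beacon wins 5–4.
Beacon beats each rival — Granite (5–4), Harbor (6–3), Kestrel (5–4), Apollo (5–4) — so Beacon is the Condorcet winner.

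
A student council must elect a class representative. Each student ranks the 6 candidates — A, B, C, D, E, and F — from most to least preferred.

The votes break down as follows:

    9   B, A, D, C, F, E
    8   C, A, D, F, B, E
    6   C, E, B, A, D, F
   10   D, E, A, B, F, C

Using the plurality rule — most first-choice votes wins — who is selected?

First-place vote totals:
  A: 0
  B: 9
  C: 14
  D: 10
  E: 0
  F: 0
C has the most first-place votes.

C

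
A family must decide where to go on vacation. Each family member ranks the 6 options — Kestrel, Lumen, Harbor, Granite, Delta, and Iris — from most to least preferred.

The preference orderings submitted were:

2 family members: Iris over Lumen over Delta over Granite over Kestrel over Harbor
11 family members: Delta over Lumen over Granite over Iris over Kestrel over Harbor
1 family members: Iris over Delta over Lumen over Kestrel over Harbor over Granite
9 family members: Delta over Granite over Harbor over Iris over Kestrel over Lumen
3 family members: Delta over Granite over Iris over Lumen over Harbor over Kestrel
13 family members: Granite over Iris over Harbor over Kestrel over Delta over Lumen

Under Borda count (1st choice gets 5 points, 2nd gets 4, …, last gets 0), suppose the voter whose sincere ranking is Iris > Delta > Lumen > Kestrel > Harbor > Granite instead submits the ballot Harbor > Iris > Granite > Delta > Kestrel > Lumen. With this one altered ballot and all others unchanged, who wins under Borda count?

Granite

Borda totals with the altered ballot: Kestrel 49, Lumen 58, Harbor 74, Granite 153, Delta 136, Iris 115.
The winner is unchanged: still Granite.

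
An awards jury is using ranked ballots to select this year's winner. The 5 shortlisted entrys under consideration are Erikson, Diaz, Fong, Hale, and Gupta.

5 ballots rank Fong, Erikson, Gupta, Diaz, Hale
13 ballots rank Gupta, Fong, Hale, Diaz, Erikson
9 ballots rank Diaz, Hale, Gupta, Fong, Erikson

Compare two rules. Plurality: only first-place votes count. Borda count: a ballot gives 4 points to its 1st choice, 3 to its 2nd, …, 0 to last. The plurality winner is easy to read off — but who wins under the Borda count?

Gupta

Plurality first-place counts: Erikson 0, Diaz 9, Fong 5, Hale 0, Gupta 13 → Gupta.
Borda totals: Erikson 15, Diaz 54, Fong 68, Hale 53, Gupta 80 → Gupta.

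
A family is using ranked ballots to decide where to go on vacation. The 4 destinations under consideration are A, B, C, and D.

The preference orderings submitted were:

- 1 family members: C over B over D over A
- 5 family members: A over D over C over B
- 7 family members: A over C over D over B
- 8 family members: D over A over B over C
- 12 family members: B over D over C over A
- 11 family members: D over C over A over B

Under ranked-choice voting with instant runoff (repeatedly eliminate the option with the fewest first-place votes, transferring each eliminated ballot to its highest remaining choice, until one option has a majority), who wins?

Round 1: D 19, A 12, B 12, C 1. C has the fewest and is eliminated.
Round 2: D 19, B 13, A 12. A has the fewest and is eliminated.
Round 3: D 31, B 13. D has a majority.

D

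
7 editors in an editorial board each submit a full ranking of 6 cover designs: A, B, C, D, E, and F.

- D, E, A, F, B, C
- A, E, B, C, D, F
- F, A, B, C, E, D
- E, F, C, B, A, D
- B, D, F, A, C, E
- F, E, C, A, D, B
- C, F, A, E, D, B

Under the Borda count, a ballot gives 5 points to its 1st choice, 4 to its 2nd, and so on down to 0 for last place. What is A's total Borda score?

20

Borda scores:
  A: 3 + 5 + 4 + 1 + 2 + 2 + 3 = 20
  B: 1 + 3 + 3 + 2 + 5 + 0 + 0 = 14
  C: 0 + 2 + 2 + 3 + 1 + 3 + 5 = 16
  D: 5 + 1 + 0 + 0 + 4 + 1 + 1 = 12
  E: 4 + 4 + 1 + 5 + 0 + 4 + 2 = 20
  F: 2 + 0 + 5 + 4 + 3 + 5 + 4 = 23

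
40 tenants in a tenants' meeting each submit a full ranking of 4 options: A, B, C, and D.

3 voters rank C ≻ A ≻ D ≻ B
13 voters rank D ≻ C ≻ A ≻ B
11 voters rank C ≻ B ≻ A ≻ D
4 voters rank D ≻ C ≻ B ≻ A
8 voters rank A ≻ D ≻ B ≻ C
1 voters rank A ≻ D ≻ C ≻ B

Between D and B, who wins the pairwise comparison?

D

Ballots ranking D above B: 3+13+4+8+1 = 29.
Ballots ranking B above D: 11.
D wins the head-to-head, 29–11.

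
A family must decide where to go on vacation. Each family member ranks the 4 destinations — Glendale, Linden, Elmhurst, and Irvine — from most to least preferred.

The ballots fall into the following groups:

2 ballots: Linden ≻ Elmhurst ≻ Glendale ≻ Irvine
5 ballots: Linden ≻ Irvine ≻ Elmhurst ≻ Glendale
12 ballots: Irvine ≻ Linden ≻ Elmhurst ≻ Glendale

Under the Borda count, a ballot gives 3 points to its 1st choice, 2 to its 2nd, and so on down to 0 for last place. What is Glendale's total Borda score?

Borda scores:
  Glendale: 2·1 + 5·0 + 12·0 = 2
  Linden: 2·3 + 5·3 + 12·2 = 45
  Elmhurst: 2·2 + 5·1 + 12·1 = 21
  Irvine: 2·0 + 5·2 + 12·3 = 46

2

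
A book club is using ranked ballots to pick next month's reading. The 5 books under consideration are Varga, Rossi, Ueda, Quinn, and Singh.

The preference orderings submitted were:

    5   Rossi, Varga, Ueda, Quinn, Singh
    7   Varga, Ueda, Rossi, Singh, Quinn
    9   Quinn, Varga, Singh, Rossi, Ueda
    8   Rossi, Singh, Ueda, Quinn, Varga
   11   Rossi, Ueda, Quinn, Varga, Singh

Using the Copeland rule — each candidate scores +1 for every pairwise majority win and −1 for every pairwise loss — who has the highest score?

Rossi

Pairwise results:
  Varga vs Rossi: Rossi wins 24–16.
  Varga vs Ueda: Varga wins 21–19.
  Varga vs Quinn: Quinn wins 28–12.
  Varga vs Singh: Varga wins 32–8.
  Rossi vs Ueda: Rossi wins 33–7.
  Rossi vs Quinn: Rossi wins 31–9.
  Rossi vs Singh: Rossi wins 31–9.
  Ueda vs Quinn: Ueda wins 31–9.
  Ueda vs Singh: Ueda wins 23–17.
  Quinn vs Singh: Quinn wins 25–15.
Copeland scores (wins − losses):
  Varga: 2 − 2 = 0
  Rossi: 4 − 0 = 4
  Ueda: 2 − 2 = 0
  Quinn: 2 − 2 = 0
  Singh: 0 − 4 = -4
Rossi has the best Copeland score.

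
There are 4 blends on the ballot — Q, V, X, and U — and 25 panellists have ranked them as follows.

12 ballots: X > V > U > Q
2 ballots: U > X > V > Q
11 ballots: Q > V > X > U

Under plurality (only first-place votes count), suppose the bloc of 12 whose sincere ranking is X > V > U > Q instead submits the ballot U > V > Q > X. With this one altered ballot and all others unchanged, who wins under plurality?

U

First-place totals with the altered ballot: Q 11, V 0, X 0, U 14.
The switch changes the winner from X to U.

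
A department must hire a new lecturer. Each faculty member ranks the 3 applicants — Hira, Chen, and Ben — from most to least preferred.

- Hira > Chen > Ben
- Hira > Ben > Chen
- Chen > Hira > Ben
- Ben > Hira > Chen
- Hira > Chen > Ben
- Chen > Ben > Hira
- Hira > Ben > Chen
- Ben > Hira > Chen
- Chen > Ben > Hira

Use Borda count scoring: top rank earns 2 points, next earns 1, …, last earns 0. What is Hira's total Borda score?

Borda scores:
  Hira: 2 + 2 + 1 + 1 + 2 + 0 + 2 + 1 + 0 = 11
  Chen: 1 + 0 + 2 + 0 + 1 + 2 + 0 + 0 + 2 = 8
  Ben: 0 + 1 + 0 + 2 + 0 + 1 + 1 + 2 + 1 = 8

11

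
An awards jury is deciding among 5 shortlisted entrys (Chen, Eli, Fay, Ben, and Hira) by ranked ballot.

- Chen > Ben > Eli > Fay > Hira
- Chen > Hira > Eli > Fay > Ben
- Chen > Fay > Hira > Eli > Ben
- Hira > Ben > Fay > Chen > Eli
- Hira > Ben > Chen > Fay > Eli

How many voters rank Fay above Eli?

Ballots ranking Fay above Eli: 3.
Ballots ranking Eli above Fay: 2.
So 3 of 5 voters prefer Fay to Eli.

3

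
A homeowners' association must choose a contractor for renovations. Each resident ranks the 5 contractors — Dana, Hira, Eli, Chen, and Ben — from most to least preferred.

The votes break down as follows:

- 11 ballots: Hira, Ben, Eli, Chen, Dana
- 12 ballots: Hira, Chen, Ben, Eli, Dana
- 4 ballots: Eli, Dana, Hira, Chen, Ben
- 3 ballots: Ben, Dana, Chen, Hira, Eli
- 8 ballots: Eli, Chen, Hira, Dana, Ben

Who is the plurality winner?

First-place vote totals:
  Dana: 0
  Hira: 23
  Eli: 12
  Chen: 0
  Ben: 3
Hira has the most first-place votes.

Hira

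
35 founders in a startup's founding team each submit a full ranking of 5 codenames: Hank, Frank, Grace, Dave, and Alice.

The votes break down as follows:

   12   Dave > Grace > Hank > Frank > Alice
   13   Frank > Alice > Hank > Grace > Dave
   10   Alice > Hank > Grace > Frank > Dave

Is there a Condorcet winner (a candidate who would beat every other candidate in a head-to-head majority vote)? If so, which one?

Head-to-head results (35 voters total):
Hank vs Frank: Hank wins 22–13.
Hank vs Grace: Hank wins 23–12.
Hank vs Dave: Hank wins 23–12.
Hank vs Alice: Alice wins 23–12.
Frank vs Grace: Grace wins 22–13.
Frank vs Dave: Frank wins 23–12.
Frank vs Alice: Frank wins 25–10.
Grace vs Dave: Grace wins 23–12.
Grace vs Alice: Alice wins 23–12.
Dave vs Alice: Alice wins 23–12.
No candidate beats all others: Hank beats Frank beats Alice beats Hank, a majority cycle.

No Condorcet winner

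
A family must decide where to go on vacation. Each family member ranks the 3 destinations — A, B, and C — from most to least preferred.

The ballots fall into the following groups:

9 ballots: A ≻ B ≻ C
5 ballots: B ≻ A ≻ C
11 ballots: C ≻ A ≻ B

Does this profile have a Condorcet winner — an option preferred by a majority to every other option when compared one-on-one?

Head-to-head results (25 voters total):
A vs B: A wins 20–5.
A vs C: A wins 14–11.
B vs C: B wins 14–11.
A beats each rival — B (20–5), C (14–11) — so A is the Condorcet winner.

Yes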